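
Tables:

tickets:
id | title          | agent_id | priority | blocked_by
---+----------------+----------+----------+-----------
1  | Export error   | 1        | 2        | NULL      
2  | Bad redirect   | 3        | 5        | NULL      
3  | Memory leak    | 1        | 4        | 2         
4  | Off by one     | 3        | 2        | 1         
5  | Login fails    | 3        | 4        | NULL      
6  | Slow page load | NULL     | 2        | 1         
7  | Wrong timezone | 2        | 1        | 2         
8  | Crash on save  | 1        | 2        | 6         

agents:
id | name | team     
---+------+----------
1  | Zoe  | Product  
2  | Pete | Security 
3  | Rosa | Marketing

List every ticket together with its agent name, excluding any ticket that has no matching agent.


INNER JOIN keeps only tickets rows whose agent_id matches an id in agents. Walk through each ticket:
  - ticket 1 (Export error): agent_id=1 -> matches Zoe
  - ticket 2 (Bad redirect): agent_id=3 -> matches Rosa
  - ticket 3 (Memory leak): agent_id=1 -> matches Zoe
  - ticket 4 (Off by one): agent_id=3 -> matches Rosa
  - ticket 5 (Login fails): agent_id=3 -> matches Rosa
  - ticket 6 (Slow page load): agent_id=NULL, no match -> dropped
  - ticket 7 (Wrong timezone): agent_id=2 -> matches Pete
  - ticket 8 (Crash on save): agent_id=1 -> matches Zoe
So 1 of 8 rows is dropped.

SQL:
SELECT a.title, b.name AS agent
FROM tickets a
INNER JOIN agents b ON a.agent_id = b.id

Result:
title          | agent
---------------+------
Export error   | Zoe  
Bad redirect   | Rosa 
Memory leak    | Zoe  
Off by one     | Rosa 
Login fails    | Rosa 
Wrong timezone | Pete 
Crash on save  | Zoe  


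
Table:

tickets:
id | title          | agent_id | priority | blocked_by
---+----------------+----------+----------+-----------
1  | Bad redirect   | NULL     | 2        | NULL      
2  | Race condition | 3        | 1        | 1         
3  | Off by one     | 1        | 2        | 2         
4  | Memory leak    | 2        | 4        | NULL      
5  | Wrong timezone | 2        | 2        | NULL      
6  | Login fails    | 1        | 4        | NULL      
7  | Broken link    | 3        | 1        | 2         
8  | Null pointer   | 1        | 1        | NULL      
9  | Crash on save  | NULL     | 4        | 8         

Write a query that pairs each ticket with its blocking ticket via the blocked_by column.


This is a self-join: tickets is joined to a second copy of itself, matching each row's blocked_by to another row's id. Use LEFT JOIN so rows with blocked_by=NULL are kept.
  - ticket 1 (Bad redirect): blocked_by=NULL -> NULL
  - ticket 2 (Race condition): blocked_by=1 -> Bad redirect
  - ticket 3 (Off by one): blocked_by=2 -> Race condition
  - ticket 4 (Memory leak): blocked_by=NULL -> NULL
  - ticket 5 (Wrong timezone): blocked_by=NULL -> NULL
  - ticket 6 (Login fails): blocked_by=NULL -> NULL
  - ticket 7 (Broken link): blocked_by=2 -> Race condition
  - ticket 8 (Null pointer): blocked_by=NULL -> NULL
  - ticket 9 (Crash on save): blocked_by=8 -> Null pointer

SQL:
SELECT a.title AS item, b.title AS blocked_by
FROM tickets a
LEFT JOIN tickets b ON a.blocked_by = b.id

Result:
item           | blocked_by    
---------------+---------------
Bad redirect   | NULL          
Race condition | Bad redirect  
Off by one     | Race condition
Memory leak    | NULL          
Wrong timezone | NULL          
Login fails    | NULL          
Broken link    | Race condition
Null pointer   | NULL          
Crash on save  | Null pointer  


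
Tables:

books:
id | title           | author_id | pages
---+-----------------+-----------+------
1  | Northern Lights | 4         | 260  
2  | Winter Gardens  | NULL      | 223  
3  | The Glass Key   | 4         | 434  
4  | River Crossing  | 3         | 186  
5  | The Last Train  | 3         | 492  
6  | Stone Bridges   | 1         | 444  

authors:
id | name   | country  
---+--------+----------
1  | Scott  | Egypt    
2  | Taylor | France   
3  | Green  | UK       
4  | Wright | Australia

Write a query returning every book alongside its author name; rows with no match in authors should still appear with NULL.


LEFT JOIN keeps every row from books (the left table); where author_id has no match in authors, the author columns become NULL. Walk through each book:
  - book 1 (Northern Lights): author_id=4 -> matches Wright
  - book 2 (Winter Gardens): author_id=NULL, no match -> kept with NULL
  - book 3 (The Glass Key): author_id=4 -> matches Wright
  - book 4 (River Crossing): author_id=3 -> matches Green
  - book 5 (The Last Train): author_id=3 -> matches Green
  - book 6 (Stone Bridges): author_id=1 -> matches Scott
All 6 rows appear; 1 has NULL author.

SQL:
SELECT a.title, b.name AS author
FROM books a
LEFT JOIN authors b ON a.author_id = b.id

Result:
title           | author
----------------+-------
Northern Lights | Wright
Winter Gardens  | NULL  
The Glass Key   | Wright
River Crossing  | Green 
The Last Train  | Green 
Stone Bridges   | Scott 


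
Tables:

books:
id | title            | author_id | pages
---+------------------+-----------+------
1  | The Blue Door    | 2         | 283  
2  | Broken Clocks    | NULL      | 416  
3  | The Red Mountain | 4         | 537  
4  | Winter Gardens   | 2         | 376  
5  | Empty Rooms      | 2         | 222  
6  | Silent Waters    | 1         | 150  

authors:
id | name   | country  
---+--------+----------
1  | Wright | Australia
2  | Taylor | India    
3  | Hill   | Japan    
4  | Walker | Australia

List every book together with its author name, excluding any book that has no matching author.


INNER JOIN keeps only books rows whose author_id matches an id in authors. Walk through each book:
  - book 1 (The Blue Door): author_id=2 -> matches Taylor
  - book 2 (Broken Clocks): author_id=NULL, no match -> dropped
  - book 3 (The Red Mountain): author_id=4 -> matches Walker
  - book 4 (Winter Gardens): author_id=2 -> matches Taylor
  - book 5 (Empty Rooms): author_id=2 -> matches Taylor
  - book 6 (Silent Waters): author_id=1 -> matches Wright
So 1 of 6 rows is dropped.

SQL:
SELECT a.title, b.name AS author
FROM books a
INNER JOIN authors b ON a.author_id = b.id

Result:
title            | author
-----------------+-------
The Blue Door    | Taylor
The Red Mountain | Walker
Winter Gardens   | Taylor
Empty Rooms      | Taylor
Silent Waters    | Wright


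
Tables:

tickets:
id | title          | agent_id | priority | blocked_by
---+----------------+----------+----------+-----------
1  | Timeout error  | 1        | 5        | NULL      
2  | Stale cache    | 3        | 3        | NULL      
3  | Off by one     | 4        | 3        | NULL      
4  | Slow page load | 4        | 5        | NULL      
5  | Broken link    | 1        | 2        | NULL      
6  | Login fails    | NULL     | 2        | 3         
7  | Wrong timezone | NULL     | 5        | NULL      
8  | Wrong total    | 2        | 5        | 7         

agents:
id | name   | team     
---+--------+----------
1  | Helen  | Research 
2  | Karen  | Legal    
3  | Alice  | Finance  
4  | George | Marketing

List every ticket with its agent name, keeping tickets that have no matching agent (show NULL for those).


LEFT JOIN keeps every row from tickets (the left table); where agent_id has no match in agents, the agent columns become NULL. Walk through each ticket:
  - ticket 1 (Timeout error): agent_id=1 -> matches Helen
  - ticket 2 (Stale cache): agent_id=3 -> matches Alice
  - ticket 3 (Off by one): agent_id=4 -> matches George
  - ticket 4 (Slow page load): agent_id=4 -> matches George
  - ticket 5 (Broken link): agent_id=1 -> matches Helen
  - ticket 6 (Login fails): agent_id=NULL, no match -> kept with NULL
  - ticket 7 (Wrong timezone): agent_id=NULL, no match -> kept with NULL
  - ticket 8 (Wrong total): agent_id=2 -> matches Karen
All 8 rows appear; 2 have NULL agent.

SQL:
SELECT a.title, b.name AS agent
FROM tickets a
LEFT JOIN agents b ON a.agent_id = b.id

Result:
title          | agent 
---------------+-------
Timeout error  | Helen 
Stale cache    | Alice 
Off by one     | George
Slow page load | George
Broken link    | Helen 
Login fails    | NULL  
Wrong timezone | NULL  
Wrong total    | Karen 


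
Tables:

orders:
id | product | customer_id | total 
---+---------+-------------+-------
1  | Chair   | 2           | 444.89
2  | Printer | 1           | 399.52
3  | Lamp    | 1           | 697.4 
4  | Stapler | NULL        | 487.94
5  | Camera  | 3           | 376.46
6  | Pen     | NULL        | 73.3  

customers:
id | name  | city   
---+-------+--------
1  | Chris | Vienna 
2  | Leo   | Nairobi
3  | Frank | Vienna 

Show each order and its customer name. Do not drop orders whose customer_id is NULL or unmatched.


LEFT JOIN keeps every row from orders (the left table); where customer_id has no match in customers, the customer columns become NULL. Walk through each order:
  - order 1 (Chair): customer_id=2 -> matches Leo
  - order 2 (Printer): customer_id=1 -> matches Chris
  - order 3 (Lamp): customer_id=1 -> matches Chris
  - order 4 (Stapler): customer_id=NULL, no match -> kept with NULL
  - order 5 (Camera): customer_id=3 -> matches Frank
  - order 6 (Pen): customer_id=NULL, no match -> kept with NULL
All 6 rows appear; 2 have NULL customer.

SQL:
SELECT a.product, b.name AS customer
FROM orders a
LEFT JOIN customers b ON a.customer_id = b.id

Result:
product | customer
--------+---------
Chair   | Leo     
Printer | Chris   
Lamp    | Chris   
Stapler | NULL    
Camera  | Frank   
Pen     | NULL    


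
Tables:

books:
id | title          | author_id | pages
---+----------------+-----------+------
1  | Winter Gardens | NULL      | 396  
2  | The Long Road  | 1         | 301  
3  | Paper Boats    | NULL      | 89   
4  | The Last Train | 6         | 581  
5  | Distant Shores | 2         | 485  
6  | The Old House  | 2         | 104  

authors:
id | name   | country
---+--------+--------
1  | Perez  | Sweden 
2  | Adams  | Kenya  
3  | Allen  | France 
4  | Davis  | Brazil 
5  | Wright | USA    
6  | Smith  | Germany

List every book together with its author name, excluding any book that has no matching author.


INNER JOIN keeps only books rows whose author_id matches an id in authors. Walk through each book:
  - book 1 (Winter Gardens): author_id=NULL, no match -> dropped
  - book 2 (The Long Road): author_id=1 -> matches Perez
  - book 3 (Paper Boats): author_id=NULL, no match -> dropped
  - book 4 (The Last Train): author_id=6 -> matches Smith
  - book 5 (Distant Shores): author_id=2 -> matches Adams
  - book 6 (The Old House): author_id=2 -> matches Adams
So 2 of 6 rows are dropped.

SQL:
SELECT a.title, b.name AS author
FROM books a
INNER JOIN authors b ON a.author_id = b.id

Result:
title          | author
---------------+-------
The Long Road  | Perez 
The Last Train | Smith 
Distant Shores | Adams 
The Old House  | Adams 


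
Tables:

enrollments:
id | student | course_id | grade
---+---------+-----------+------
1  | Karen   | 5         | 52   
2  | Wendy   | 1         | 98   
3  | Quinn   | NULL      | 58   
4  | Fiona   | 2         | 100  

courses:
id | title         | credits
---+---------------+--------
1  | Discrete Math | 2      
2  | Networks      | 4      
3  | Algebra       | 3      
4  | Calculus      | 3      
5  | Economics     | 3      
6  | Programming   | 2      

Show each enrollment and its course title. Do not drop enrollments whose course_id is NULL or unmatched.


LEFT JOIN keeps every row from enrollments (the left table); where course_id has no match in courses, the course columns become NULL. Walk through each enrollment:
  - enrollment 1 (Karen): course_id=5 -> matches Economics
  - enrollment 2 (Wendy): course_id=1 -> matches Discrete Math
  - enrollment 3 (Quinn): course_id=NULL, no match -> kept with NULL
  - enrollment 4 (Fiona): course_id=2 -> matches Networks
All 4 rows appear; 1 has NULL course.

SQL:
SELECT a.student, b.title AS course
FROM enrollments a
LEFT JOIN courses b ON a.course_id = b.id

Result:
student | course       
--------+--------------
Karen   | Economics    
Wendy   | Discrete Math
Quinn   | NULL         
Fiona   | Networks     


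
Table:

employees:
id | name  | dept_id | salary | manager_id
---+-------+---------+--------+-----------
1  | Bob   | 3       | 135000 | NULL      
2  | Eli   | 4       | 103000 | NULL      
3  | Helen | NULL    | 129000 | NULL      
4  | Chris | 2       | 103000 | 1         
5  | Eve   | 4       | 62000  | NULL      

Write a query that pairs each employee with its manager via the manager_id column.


This is a self-join: employees is joined to a second copy of itself, matching each row's manager_id to another row's id. Use LEFT JOIN so rows with manager_id=NULL are kept.
  - employee 1 (Bob): manager_id=NULL -> NULL
  - employee 2 (Eli): manager_id=NULL -> NULL
  - employee 3 (Helen): manager_id=NULL -> NULL
  - employee 4 (Chris): manager_id=1 -> Bob
  - employee 5 (Eve): manager_id=NULL -> NULL

SQL:
SELECT a.name AS item, b.name AS manager
FROM employees a
LEFT JOIN employees b ON a.manager_id = b.id

Result:
item  | manager
------+--------
Bob   | NULL   
Eli   | NULL   
Helen | NULL   
Chris | Bob    
Eve   | NULL   


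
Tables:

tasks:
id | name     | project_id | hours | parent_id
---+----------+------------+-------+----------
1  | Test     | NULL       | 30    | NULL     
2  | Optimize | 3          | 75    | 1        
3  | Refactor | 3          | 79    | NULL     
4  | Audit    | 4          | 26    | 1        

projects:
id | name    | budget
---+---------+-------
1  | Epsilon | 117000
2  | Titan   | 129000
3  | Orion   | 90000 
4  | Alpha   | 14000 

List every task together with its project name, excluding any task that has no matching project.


INNER JOIN keeps only tasks rows whose project_id matches an id in projects. Walk through each task:
  - task 1 (Test): project_id=NULL, no match -> dropped
  - task 2 (Optimize): project_id=3 -> matches Orion
  - task 3 (Refactor): project_id=3 -> matches Orion
  - task 4 (Audit): project_id=4 -> matches Alpha
So 1 of 4 rows is dropped.

SQL:
SELECT a.name, b.name AS project
FROM tasks a
INNER JOIN projects b ON a.project_id = b.id

Result:
name     | project
---------+--------
Optimize | Orion  
Refactor | Orion  
Audit    | Alpha  


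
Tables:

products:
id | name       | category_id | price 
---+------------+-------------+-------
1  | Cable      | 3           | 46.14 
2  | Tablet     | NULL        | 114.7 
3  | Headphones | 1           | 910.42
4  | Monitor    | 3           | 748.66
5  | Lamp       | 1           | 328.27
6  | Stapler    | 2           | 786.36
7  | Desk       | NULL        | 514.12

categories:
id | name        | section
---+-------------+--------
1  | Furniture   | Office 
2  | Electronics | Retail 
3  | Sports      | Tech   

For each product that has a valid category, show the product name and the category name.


INNER JOIN keeps only products rows whose category_id matches an id in categories. Walk through each product:
  - product 1 (Cable): category_id=3 -> matches Sports
  - product 2 (Tablet): category_id=NULL, no match -> dropped
  - product 3 (Headphones): category_id=1 -> matches Furniture
  - product 4 (Monitor): category_id=3 -> matches Sports
  - product 5 (Lamp): category_id=1 -> matches Furniture
  - product 6 (Stapler): category_id=2 -> matches Electronics
  - product 7 (Desk): category_id=NULL, no match -> dropped
So 2 of 7 rows are dropped.

SQL:
SELECT a.name, b.name AS category
FROM products a
INNER JOIN categories b ON a.category_id = b.id

Result:
name       | category   
-----------+------------
Cable      | Sports     
Headphones | Furniture  
Monitor    | Sports     
Lamp       | Furniture  
Stapler    | Electronics


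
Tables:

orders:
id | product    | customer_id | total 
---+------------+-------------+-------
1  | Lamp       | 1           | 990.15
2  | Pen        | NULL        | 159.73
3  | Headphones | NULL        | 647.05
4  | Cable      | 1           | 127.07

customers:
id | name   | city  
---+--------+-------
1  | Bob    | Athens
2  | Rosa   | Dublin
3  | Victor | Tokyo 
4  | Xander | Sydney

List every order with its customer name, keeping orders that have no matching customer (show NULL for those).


LEFT JOIN keeps every row from orders (the left table); where customer_id has no match in customers, the customer columns become NULL. Walk through each order:
  - order 1 (Lamp): customer_id=1 -> matches Bob
  - order 2 (Pen): customer_id=NULL, no match -> kept with NULL
  - order 3 (Headphones): customer_id=NULL, no match -> kept with NULL
  - order 4 (Cable): customer_id=1 -> matches Bob
All 4 rows appear; 2 have NULL customer.

SQL:
SELECT a.product, b.name AS customer
FROM orders a
LEFT JOIN customers b ON a.customer_id = b.id

Result:
product    | customer
-----------+---------
Lamp       | Bob     
Pen        | NULL    
Headphones | NULL    
Cable      | Bob     


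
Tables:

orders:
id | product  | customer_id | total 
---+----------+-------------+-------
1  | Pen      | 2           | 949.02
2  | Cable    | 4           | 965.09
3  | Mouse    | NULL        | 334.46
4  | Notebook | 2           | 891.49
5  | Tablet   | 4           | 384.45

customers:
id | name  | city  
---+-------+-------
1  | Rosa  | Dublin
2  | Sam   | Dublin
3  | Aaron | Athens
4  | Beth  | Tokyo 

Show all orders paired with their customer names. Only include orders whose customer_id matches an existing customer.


INNER JOIN keeps only orders rows whose customer_id matches an id in customers. Walk through each order:
  - order 1 (Pen): customer_id=2 -> matches Sam
  - order 2 (Cable): customer_id=4 -> matches Beth
  - order 3 (Mouse): customer_id=NULL, no match -> dropped
  - order 4 (Notebook): customer_id=2 -> matches Sam
  - order 5 (Tablet): customer_id=4 -> matches Beth
So 1 of 5 rows is dropped.

SQL:
SELECT a.product, b.name AS customer
FROM orders a
INNER JOIN customers b ON a.customer_id = b.id

Result:
product  | customer
---------+---------
Pen      | Sam     
Cable    | Beth    
Notebook | Sam     
Tablet   | Beth    


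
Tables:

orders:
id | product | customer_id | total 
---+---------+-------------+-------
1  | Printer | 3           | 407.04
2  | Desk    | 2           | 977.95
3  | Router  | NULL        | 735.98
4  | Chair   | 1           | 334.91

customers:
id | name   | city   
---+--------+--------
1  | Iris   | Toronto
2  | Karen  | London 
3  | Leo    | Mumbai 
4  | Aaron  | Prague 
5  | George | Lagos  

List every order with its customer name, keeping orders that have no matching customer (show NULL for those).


LEFT JOIN keeps every row from orders (the left table); where customer_id has no match in customers, the customer columns become NULL. Walk through each order:
  - order 1 (Printer): customer_id=3 -> matches Leo
  - order 2 (Desk): customer_id=2 -> matches Karen
  - order 3 (Router): customer_id=NULL, no match -> kept with NULL
  - order 4 (Chair): customer_id=1 -> matches Iris
All 4 rows appear; 1 has NULL customer.

SQL:
SELECT a.product, b.name AS customer
FROM orders a
LEFT JOIN customers b ON a.customer_id = b.id

Result:
product | customer
--------+---------
Printer | Leo     
Desk    | Karen   
Router  | NULL    
Chair   | Iris    


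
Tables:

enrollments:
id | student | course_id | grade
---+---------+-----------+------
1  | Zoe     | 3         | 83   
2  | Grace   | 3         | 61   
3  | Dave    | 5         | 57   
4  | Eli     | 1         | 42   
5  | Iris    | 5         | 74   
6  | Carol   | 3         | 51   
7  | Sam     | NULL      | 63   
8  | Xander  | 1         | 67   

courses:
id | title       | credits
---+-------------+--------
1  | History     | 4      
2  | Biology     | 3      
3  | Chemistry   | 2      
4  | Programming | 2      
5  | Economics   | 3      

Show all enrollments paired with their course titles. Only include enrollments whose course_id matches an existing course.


INNER JOIN keeps only enrollments rows whose course_id matches an id in courses. Walk through each enrollment:
  - enrollment 1 (Zoe): course_id=3 -> matches Chemistry
  - enrollment 2 (Grace): course_id=3 -> matches Chemistry
  - enrollment 3 (Dave): course_id=5 -> matches Economics
  - enrollment 4 (Eli): course_id=1 -> matches History
  - enrollment 5 (Iris): course_id=5 -> matches Economics
  - enrollment 6 (Carol): course_id=3 -> matches Chemistry
  - enrollment 7 (Sam): course_id=NULL, no match -> dropped
  - enrollment 8 (Xander): course_id=1 -> matches History
So 1 of 8 rows is dropped.

SQL:
SELECT a.student, b.title AS course
FROM enrollments a
INNER JOIN courses b ON a.course_id = b.id

Result:
student | course   
--------+----------
Zoe     | Chemistry
Grace   | Chemistry
Dave    | Economics
Eli     | History  
Iris    | Economics
Carol   | Chemistry
Xander  | History  


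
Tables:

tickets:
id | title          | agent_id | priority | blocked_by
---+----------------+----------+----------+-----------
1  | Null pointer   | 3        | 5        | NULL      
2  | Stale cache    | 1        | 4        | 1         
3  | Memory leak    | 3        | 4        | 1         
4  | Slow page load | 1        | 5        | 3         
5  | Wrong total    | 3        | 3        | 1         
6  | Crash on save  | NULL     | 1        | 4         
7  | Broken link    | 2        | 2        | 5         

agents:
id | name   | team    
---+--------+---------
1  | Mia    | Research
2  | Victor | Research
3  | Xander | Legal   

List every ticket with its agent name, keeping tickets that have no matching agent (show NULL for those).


LEFT JOIN keeps every row from tickets (the left table); where agent_id has no match in agents, the agent columns become NULL. Walk through each ticket:
  - ticket 1 (Null pointer): agent_id=3 -> matches Xander
  - ticket 2 (Stale cache): agent_id=1 -> matches Mia
  - ticket 3 (Memory leak): agent_id=3 -> matches Xander
  - ticket 4 (Slow page load): agent_id=1 -> matches Mia
  - ticket 5 (Wrong total): agent_id=3 -> matches Xander
  - ticket 6 (Crash on save): agent_id=NULL, no match -> kept with NULL
  - ticket 7 (Broken link): agent_id=2 -> matches Victor
All 7 rows appear; 1 has NULL agent.

SQL:
SELECT a.title, b.name AS agent
FROM tickets a
LEFT JOIN agents b ON a.agent_id = b.id

Result:
title          | agent 
---------------+-------
Null pointer   | Xander
Stale cache    | Mia   
Memory leak    | Xander
Slow page load | Mia   
Wrong total    | Xander
Crash on save  | NULL  
Broken link    | Victor


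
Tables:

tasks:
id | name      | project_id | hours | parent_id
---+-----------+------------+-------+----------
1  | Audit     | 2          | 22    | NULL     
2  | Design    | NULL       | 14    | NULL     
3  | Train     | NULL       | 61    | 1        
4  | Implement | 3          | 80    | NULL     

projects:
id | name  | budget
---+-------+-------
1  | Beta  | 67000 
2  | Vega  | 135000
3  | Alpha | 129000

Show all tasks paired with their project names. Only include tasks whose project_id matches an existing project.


INNER JOIN keeps only tasks rows whose project_id matches an id in projects. Walk through each task:
  - task 1 (Audit): project_id=2 -> matches Vega
  - task 2 (Design): project_id=NULL, no match -> dropped
  - task 3 (Train): project_id=NULL, no match -> dropped
  - task 4 (Implement): project_id=3 -> matches Alpha
So 2 of 4 rows are dropped.

SQL:
SELECT a.name, b.name AS project
FROM tasks a
INNER JOIN projects b ON a.project_id = b.id

Result:
name      | project
----------+--------
Audit     | Vega   
Implement | Alpha  


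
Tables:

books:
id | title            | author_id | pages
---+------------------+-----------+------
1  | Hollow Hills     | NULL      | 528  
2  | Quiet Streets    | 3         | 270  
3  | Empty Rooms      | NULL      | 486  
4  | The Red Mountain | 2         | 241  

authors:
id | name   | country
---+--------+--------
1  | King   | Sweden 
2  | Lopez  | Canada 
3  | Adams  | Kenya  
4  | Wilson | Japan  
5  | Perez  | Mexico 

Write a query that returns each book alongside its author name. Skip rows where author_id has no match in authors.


INNER JOIN keeps only books rows whose author_id matches an id in authors. Walk through each book:
  - book 1 (Hollow Hills): author_id=NULL, no match -> dropped
  - book 2 (Quiet Streets): author_id=3 -> matches Adams
  - book 3 (Empty Rooms): author_id=NULL, no match -> dropped
  - book 4 (The Red Mountain): author_id=2 -> matches Lopez
So 2 of 4 rows are dropped.

SQL:
SELECT a.title, b.name AS author
FROM books a
INNER JOIN authors b ON a.author_id = b.id

Result:
title            | author
-----------------+-------
Quiet Streets    | Adams 
The Red Mountain | Lopez 


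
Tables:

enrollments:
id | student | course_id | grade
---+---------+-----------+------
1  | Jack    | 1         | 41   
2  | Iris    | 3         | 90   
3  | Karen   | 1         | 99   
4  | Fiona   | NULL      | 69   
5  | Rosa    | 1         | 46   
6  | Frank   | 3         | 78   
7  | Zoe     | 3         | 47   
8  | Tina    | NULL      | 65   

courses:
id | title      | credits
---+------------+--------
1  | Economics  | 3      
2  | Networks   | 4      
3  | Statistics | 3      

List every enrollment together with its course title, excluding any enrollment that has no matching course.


INNER JOIN keeps only enrollments rows whose course_id matches an id in courses. Walk through each enrollment:
  - enrollment 1 (Jack): course_id=1 -> matches Economics
  - enrollment 2 (Iris): course_id=3 -> matches Statistics
  - enrollment 3 (Karen): course_id=1 -> matches Economics
  - enrollment 4 (Fiona): course_id=NULL, no match -> dropped
  - enrollment 5 (Rosa): course_id=1 -> matches Economics
  - enrollment 6 (Frank): course_id=3 -> matches Statistics
  - enrollment 7 (Zoe): course_id=3 -> matches Statistics
  - enrollment 8 (Tina): course_id=NULL, no match -> dropped
So 2 of 8 rows are dropped.

SQL:
SELECT a.student, b.title AS course
FROM enrollments a
INNER JOIN courses b ON a.course_id = b.id

Result:
student | course    
--------+-----------
Jack    | Economics 
Iris    | Statistics
Karen   | Economics 
Rosa    | Economics 
Frank   | Statistics
Zoe     | Statistics


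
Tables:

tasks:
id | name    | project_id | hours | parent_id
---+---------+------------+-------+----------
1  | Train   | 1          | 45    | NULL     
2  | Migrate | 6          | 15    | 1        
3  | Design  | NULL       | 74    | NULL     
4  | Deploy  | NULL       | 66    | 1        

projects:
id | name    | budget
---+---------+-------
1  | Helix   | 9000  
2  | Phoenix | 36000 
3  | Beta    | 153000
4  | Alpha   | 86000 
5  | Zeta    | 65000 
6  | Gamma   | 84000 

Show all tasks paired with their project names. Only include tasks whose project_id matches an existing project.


INNER JOIN keeps only tasks rows whose project_id matches an id in projects. Walk through each task:
  - task 1 (Train): project_id=1 -> matches Helix
  - task 2 (Migrate): project_id=6 -> matches Gamma
  - task 3 (Design): project_id=NULL, no match -> dropped
  - task 4 (Deploy): project_id=NULL, no match -> dropped
So 2 of 4 rows are dropped.

SQL:
SELECT a.name, b.name AS project
FROM tasks a
INNER JOIN projects b ON a.project_id = b.id

Result:
name    | project
--------+--------
Train   | Helix  
Migrate | Gamma  


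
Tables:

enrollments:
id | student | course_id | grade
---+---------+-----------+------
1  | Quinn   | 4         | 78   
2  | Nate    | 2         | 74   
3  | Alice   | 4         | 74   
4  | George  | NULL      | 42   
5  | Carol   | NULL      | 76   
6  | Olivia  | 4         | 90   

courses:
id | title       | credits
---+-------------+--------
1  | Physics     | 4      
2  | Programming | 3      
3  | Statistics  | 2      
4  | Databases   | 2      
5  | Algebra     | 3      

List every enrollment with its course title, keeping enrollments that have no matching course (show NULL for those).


LEFT JOIN keeps every row from enrollments (the left table); where course_id has no match in courses, the course columns become NULL. Walk through each enrollment:
  - enrollment 1 (Quinn): course_id=4 -> matches Databases
  - enrollment 2 (Nate): course_id=2 -> matches Programming
  - enrollment 3 (Alice): course_id=4 -> matches Databases
  - enrollment 4 (George): course_id=NULL, no match -> kept with NULL
  - enrollment 5 (Carol): course_id=NULL, no match -> kept with NULL
  - enrollment 6 (Olivia): course_id=4 -> matches Databases
All 6 rows appear; 2 have NULL course.

SQL:
SELECT a.student, b.title AS course
FROM enrollments a
LEFT JOIN courses b ON a.course_id = b.id

Result:
student | course     
--------+------------
Quinn   | Databases  
Nate    | Programming
Alice   | Databases  
George  | NULL       
Carol   | NULL       
Olivia  | Databases  


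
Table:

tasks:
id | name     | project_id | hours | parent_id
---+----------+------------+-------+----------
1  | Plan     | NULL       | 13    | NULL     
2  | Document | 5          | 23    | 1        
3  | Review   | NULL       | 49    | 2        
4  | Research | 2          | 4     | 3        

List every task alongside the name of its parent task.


This is a self-join: tasks is joined to a second copy of itself, matching each row's parent_id to another row's id. Use LEFT JOIN so rows with parent_id=NULL are kept.
  - task 1 (Plan): parent_id=NULL -> NULL
  - task 2 (Document): parent_id=1 -> Plan
  - task 3 (Review): parent_id=2 -> Document
  - task 4 (Research): parent_id=3 -> Review

SQL:
SELECT a.name AS item, b.name AS parent
FROM tasks a
LEFT JOIN tasks b ON a.parent_id = b.id

Result:
item     | parent  
---------+---------
Plan     | NULL    
Document | Plan    
Review   | Document
Research | Review  


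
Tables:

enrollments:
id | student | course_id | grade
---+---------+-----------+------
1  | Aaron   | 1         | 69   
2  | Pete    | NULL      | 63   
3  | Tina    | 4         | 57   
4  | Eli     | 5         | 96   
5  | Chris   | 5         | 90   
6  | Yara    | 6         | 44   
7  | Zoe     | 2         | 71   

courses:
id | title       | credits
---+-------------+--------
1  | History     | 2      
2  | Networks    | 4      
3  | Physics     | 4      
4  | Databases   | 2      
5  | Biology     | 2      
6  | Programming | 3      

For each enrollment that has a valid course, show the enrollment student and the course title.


INNER JOIN keeps only enrollments rows whose course_id matches an id in courses. Walk through each enrollment:
  - enrollment 1 (Aaron): course_id=1 -> matches History
  - enrollment 2 (Pete): course_id=NULL, no match -> dropped
  - enrollment 3 (Tina): course_id=4 -> matches Databases
  - enrollment 4 (Eli): course_id=5 -> matches Biology
  - enrollment 5 (Chris): course_id=5 -> matches Biology
  - enrollment 6 (Yara): course_id=6 -> matches Programming
  - enrollment 7 (Zoe): course_id=2 -> matches Networks
So 1 of 7 rows is dropped.

SQL:
SELECT a.student, b.title AS course
FROM enrollments a
INNER JOIN courses b ON a.course_id = b.id

Result:
student | course     
--------+------------
Aaron   | History    
Tina    | Databases  
Eli     | Biology    
Chris   | Biology    
Yara    | Programming
Zoe     | Networks   


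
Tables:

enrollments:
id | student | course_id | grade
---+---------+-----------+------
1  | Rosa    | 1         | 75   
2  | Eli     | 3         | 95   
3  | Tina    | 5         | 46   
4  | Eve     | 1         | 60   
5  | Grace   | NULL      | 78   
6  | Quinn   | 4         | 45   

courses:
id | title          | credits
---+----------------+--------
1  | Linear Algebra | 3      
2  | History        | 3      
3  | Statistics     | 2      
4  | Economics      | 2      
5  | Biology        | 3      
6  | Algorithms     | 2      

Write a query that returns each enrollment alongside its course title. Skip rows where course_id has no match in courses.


INNER JOIN keeps only enrollments rows whose course_id matches an id in courses. Walk through each enrollment:
  - enrollment 1 (Rosa): course_id=1 -> matches Linear Algebra
  - enrollment 2 (Eli): course_id=3 -> matches Statistics
  - enrollment 3 (Tina): course_id=5 -> matches Biology
  - enrollment 4 (Eve): course_id=1 -> matches Linear Algebra
  - enrollment 5 (Grace): course_id=NULL, no match -> dropped
  - enrollment 6 (Quinn): course_id=4 -> matches Economics
So 1 of 6 rows is dropped.

SQL:
SELECT a.student, b.title AS course
FROM enrollments a
INNER JOIN courses b ON a.course_id = b.id

Result:
student | course        
--------+---------------
Rosa    | Linear Algebra
Eli     | Statistics    
Tina    | Biology       
Eve     | Linear Algebra
Quinn   | Economics     


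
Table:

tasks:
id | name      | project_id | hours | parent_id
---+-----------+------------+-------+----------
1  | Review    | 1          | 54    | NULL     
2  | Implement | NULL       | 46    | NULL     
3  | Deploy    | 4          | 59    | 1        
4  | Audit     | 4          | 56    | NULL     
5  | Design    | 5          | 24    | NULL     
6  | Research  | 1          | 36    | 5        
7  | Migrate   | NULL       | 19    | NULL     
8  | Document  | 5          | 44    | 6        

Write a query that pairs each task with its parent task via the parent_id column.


This is a self-join: tasks is joined to a second copy of itself, matching each row's parent_id to another row's id. Use LEFT JOIN so rows with parent_id=NULL are kept.
  - task 1 (Review): parent_id=NULL -> NULL
  - task 2 (Implement): parent_id=NULL -> NULL
  - task 3 (Deploy): parent_id=1 -> Review
  - task 4 (Audit): parent_id=NULL -> NULL
  - task 5 (Design): parent_id=NULL -> NULL
  - task 6 (Research): parent_id=5 -> Design
  - task 7 (Migrate): parent_id=NULL -> NULL
  - task 8 (Document): parent_id=6 -> Research

SQL:
SELECT a.name AS item, b.name AS parent
FROM tasks a
LEFT JOIN tasks b ON a.parent_id = b.id

Result:
item      | parent  
----------+---------
Review    | NULL    
Implement | NULL    
Deploy    | Review  
Audit     | NULL    
Design    | NULL    
Research  | Design  
Migrate   | NULL    
Document  | Research


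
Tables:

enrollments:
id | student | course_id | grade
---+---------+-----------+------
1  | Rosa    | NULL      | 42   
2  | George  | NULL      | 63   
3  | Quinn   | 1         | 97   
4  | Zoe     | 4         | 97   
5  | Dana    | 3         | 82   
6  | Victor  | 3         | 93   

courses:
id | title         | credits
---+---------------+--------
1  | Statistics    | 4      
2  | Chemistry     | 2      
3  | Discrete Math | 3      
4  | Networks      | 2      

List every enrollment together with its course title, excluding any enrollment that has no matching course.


INNER JOIN keeps only enrollments rows whose course_id matches an id in courses. Walk through each enrollment:
  - enrollment 1 (Rosa): course_id=NULL, no match -> dropped
  - enrollment 2 (George): course_id=NULL, no match -> dropped
  - enrollment 3 (Quinn): course_id=1 -> matches Statistics
  - enrollment 4 (Zoe): course_id=4 -> matches Networks
  - enrollment 5 (Dana): course_id=3 -> matches Discrete Math
  - enrollment 6 (Victor): course_id=3 -> matches Discrete Math
So 2 of 6 rows are dropped.

SQL:
SELECT a.student, b.title AS course
FROM enrollments a
INNER JOIN courses b ON a.course_id = b.id

Result:
student | course       
--------+--------------
Quinn   | Statistics   
Zoe     | Networks     
Dana    | Discrete Math
Victor  | Discrete Math


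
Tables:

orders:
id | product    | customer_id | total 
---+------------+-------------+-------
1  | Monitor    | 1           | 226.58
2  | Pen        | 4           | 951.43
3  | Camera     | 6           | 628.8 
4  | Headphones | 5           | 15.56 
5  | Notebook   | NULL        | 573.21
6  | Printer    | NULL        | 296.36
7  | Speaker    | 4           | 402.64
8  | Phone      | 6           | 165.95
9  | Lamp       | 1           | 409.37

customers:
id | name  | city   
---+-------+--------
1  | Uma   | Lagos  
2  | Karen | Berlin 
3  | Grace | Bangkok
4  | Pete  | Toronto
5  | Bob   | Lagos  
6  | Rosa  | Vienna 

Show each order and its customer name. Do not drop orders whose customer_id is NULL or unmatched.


LEFT JOIN keeps every row from orders (the left table); where customer_id has no match in customers, the customer columns become NULL. Walk through each order:
  - order 1 (Monitor): customer_id=1 -> matches Uma
  - order 2 (Pen): customer_id=4 -> matches Pete
  - order 3 (Camera): customer_id=6 -> matches Rosa
  - order 4 (Headphones): customer_id=5 -> matches Bob
  - order 5 (Notebook): customer_id=NULL, no match -> kept with NULL
  - order 6 (Printer): customer_id=NULL, no match -> kept with NULL
  - order 7 (Speaker): customer_id=4 -> matches Pete
  - order 8 (Phone): customer_id=6 -> matches Rosa
  - order 9 (Lamp): customer_id=1 -> matches Uma
All 9 rows appear; 2 have NULL customer.

SQL:
SELECT a.product, b.name AS customer
FROM orders a
LEFT JOIN customers b ON a.customer_id = b.id

Result:
product    | customer
-----------+---------
Monitor    | Uma     
Pen        | Pete    
Camera     | Rosa    
Headphones | Bob     
Notebook   | NULL    
Printer    | NULL    
Speaker    | Pete    
Phone      | Rosa    
Lamp       | Uma     


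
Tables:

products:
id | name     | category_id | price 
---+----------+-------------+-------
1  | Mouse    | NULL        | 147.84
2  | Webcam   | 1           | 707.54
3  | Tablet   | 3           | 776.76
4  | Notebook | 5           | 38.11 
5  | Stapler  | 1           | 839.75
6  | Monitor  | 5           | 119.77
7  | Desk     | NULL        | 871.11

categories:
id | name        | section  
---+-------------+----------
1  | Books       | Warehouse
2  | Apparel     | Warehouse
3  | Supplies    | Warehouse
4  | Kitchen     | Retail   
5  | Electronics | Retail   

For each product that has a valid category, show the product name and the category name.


INNER JOIN keeps only products rows whose category_id matches an id in categories. Walk through each product:
  - product 1 (Mouse): category_id=NULL, no match -> dropped
  - product 2 (Webcam): category_id=1 -> matches Books
  - product 3 (Tablet): category_id=3 -> matches Supplies
  - product 4 (Notebook): category_id=5 -> matches Electronics
  - product 5 (Stapler): category_id=1 -> matches Books
  - product 6 (Monitor): category_id=5 -> matches Electronics
  - product 7 (Desk): category_id=NULL, no match -> dropped
So 2 of 7 rows are dropped.

SQL:
SELECT a.name, b.name AS category
FROM products a
INNER JOIN categories b ON a.category_id = b.id

Result:
name     | category   
---------+------------
Webcam   | Books      
Tablet   | Supplies   
Notebook | Electronics
Stapler  | Books      
Monitor  | Electronics


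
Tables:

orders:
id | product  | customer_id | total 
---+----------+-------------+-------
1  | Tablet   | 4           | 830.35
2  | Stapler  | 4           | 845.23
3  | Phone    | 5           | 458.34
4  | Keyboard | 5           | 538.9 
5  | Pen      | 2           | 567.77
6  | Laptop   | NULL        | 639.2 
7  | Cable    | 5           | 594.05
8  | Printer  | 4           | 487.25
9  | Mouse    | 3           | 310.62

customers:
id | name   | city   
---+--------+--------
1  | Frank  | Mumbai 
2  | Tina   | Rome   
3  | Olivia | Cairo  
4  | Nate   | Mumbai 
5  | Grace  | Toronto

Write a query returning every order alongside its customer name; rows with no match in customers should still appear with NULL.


LEFT JOIN keeps every row from orders (the left table); where customer_id has no match in customers, the customer columns become NULL. Walk through each order:
  - order 1 (Tablet): customer_id=4 -> matches Nate
  - order 2 (Stapler): customer_id=4 -> matches Nate
  - order 3 (Phone): customer_id=5 -> matches Grace
  - order 4 (Keyboard): customer_id=5 -> matches Grace
  - order 5 (Pen): customer_id=2 -> matches Tina
  - order 6 (Laptop): customer_id=NULL, no match -> kept with NULL
  - order 7 (Cable): customer_id=5 -> matches Grace
  - order 8 (Printer): customer_id=4 -> matches Nate
  - order 9 (Mouse): customer_id=3 -> matches Olivia
All 9 rows appear; 1 has NULL customer.

SQL:
SELECT a.product, b.name AS customer
FROM orders a
LEFT JOIN customers b ON a.customer_id = b.id

Result:
product  | customer
---------+---------
Tablet   | Nate    
Stapler  | Nate    
Phone    | Grace   
Keyboard | Grace   
Pen      | Tina    
Laptop   | NULL    
Cable    | Grace   
Printer  | Nate    
Mouse    | Olivia  


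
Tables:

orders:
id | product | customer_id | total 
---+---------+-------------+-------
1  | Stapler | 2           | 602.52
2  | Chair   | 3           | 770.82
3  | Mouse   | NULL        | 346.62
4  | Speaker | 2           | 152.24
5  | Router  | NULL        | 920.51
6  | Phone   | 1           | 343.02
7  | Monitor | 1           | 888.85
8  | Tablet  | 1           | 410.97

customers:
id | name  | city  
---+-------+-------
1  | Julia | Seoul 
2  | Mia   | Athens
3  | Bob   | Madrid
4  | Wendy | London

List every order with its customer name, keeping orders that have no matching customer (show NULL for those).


LEFT JOIN keeps every row from orders (the left table); where customer_id has no match in customers, the customer columns become NULL. Walk through each order:
  - order 1 (Stapler): customer_id=2 -> matches Mia
  - order 2 (Chair): customer_id=3 -> matches Bob
  - order 3 (Mouse): customer_id=NULL, no match -> kept with NULL
  - order 4 (Speaker): customer_id=2 -> matches Mia
  - order 5 (Router): customer_id=NULL, no match -> kept with NULL
  - order 6 (Phone): customer_id=1 -> matches Julia
  - order 7 (Monitor): customer_id=1 -> matches Julia
  - order 8 (Tablet): customer_id=1 -> matches Julia
All 8 rows appear; 2 have NULL customer.

SQL:
SELECT a.product, b.name AS customer
FROM orders a
LEFT JOIN customers b ON a.customer_id = b.id

Result:
product | customer
--------+---------
Stapler | Mia     
Chair   | Bob     
Mouse   | NULL    
Speaker | Mia     
Router  | NULL    
Phone   | Julia   
Monitor | Julia   
Tablet  | Julia   
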